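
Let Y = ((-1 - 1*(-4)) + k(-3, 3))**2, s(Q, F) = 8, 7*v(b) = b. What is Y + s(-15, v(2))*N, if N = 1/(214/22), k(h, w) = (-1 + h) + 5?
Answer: 1800/107 ≈ 16.822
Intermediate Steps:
v(b) = b/7
k(h, w) = 4 + h
N = 11/107 (N = 1/(214*(1/22)) = 1/(107/11) = 11/107 ≈ 0.10280)
Y = 16 (Y = ((-1 - 1*(-4)) + (4 - 3))**2 = ((-1 + 4) + 1)**2 = (3 + 1)**2 = 4**2 = 16)
Y + s(-15, v(2))*N = 16 + 8*(11/107) = 16 + 88/107 = 1800/107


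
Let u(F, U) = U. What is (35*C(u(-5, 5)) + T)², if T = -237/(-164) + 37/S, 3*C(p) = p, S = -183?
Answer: 355217192001/100080016 ≈ 3549.3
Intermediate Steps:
C(p) = p/3
T = 37303/30012 (T = -237/(-164) + 37/(-183) = -237*(-1/164) + 37*(-1/183) = 237/164 - 37/183 = 37303/30012 ≈ 1.2429)
(35*C(u(-5, 5)) + T)² = (35*((⅓)*5) + 37303/30012)² = (35*(5/3) + 37303/30012)² = (175/3 + 37303/30012)² = (596001/10004)² = 355217192001/100080016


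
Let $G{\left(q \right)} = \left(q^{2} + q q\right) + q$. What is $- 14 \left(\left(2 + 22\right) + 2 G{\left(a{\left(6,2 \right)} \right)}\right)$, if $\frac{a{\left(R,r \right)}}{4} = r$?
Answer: $-4144$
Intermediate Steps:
$a{\left(R,r \right)} = 4 r$
$G{\left(q \right)} = q + 2 q^{2}$ ($G{\left(q \right)} = \left(q^{2} + q^{2}\right) + q = 2 q^{2} + q = q + 2 q^{2}$)
$- 14 \left(\left(2 + 22\right) + 2 G{\left(a{\left(6,2 \right)} \right)}\right) = - 14 \left(\left(2 + 22\right) + 2 \cdot 4 \cdot 2 \left(1 + 2 \cdot 4 \cdot 2\right)\right) = - 14 \left(24 + 2 \cdot 8 \left(1 + 2 \cdot 8\right)\right) = - 14 \left(24 + 2 \cdot 8 \left(1 + 16\right)\right) = - 14 \left(24 + 2 \cdot 8 \cdot 17\right) = - 14 \left(24 + 2 \cdot 136\right) = - 14 \left(24 + 272\right) = \left(-14\right) 296 = -4144$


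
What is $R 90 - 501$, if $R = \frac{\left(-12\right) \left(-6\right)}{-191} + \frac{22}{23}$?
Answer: $- \frac{1971753}{4393} \approx -448.84$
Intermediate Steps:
$R = \frac{2546}{4393}$ ($R = 72 \left(- \frac{1}{191}\right) + 22 \cdot \frac{1}{23} = - \frac{72}{191} + \frac{22}{23} = \frac{2546}{4393} \approx 0.57956$)
$R 90 - 501 = \frac{2546}{4393} \cdot 90 - 501 = \frac{229140}{4393} - 501 = - \frac{1971753}{4393}$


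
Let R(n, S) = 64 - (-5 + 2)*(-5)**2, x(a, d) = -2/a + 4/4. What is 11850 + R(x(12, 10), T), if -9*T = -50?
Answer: 11989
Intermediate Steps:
T = 50/9 (T = -1/9*(-50) = 50/9 ≈ 5.5556)
x(a, d) = 1 - 2/a (x(a, d) = -2/a + 4*(1/4) = -2/a + 1 = 1 - 2/a)
R(n, S) = 139 (R(n, S) = 64 - (-3)*25 = 64 - 1*(-75) = 64 + 75 = 139)
11850 + R(x(12, 10), T) = 11850 + 139 = 11989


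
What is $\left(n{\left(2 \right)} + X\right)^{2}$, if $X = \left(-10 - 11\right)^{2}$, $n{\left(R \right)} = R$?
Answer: $196249$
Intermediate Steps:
$X = 441$ ($X = \left(-21\right)^{2} = 441$)
$\left(n{\left(2 \right)} + X\right)^{2} = \left(2 + 441\right)^{2} = 443^{2} = 196249$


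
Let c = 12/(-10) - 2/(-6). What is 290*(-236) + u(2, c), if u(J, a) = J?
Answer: -68438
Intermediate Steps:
c = -13/15 (c = 12*(-⅒) - 2*(-⅙) = -6/5 + ⅓ = -13/15 ≈ -0.86667)
290*(-236) + u(2, c) = 290*(-236) + 2 = -68440 + 2 = -68438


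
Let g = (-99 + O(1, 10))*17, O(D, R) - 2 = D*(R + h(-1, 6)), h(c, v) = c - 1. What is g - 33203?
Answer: -34716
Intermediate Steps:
h(c, v) = -1 + c
O(D, R) = 2 + D*(-2 + R) (O(D, R) = 2 + D*(R + (-1 - 1)) = 2 + D*(R - 2) = 2 + D*(-2 + R))
g = -1513 (g = (-99 + (2 - 2*1 + 1*10))*17 = (-99 + (2 - 2 + 10))*17 = (-99 + 10)*17 = -89*17 = -1513)
g - 33203 = -1513 - 33203 = -34716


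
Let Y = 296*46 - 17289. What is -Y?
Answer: 3673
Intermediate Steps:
Y = -3673 (Y = 13616 - 17289 = -3673)
-Y = -1*(-3673) = 3673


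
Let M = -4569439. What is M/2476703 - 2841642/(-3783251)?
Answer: -10249431399863/9369989101453 ≈ -1.0939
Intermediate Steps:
M/2476703 - 2841642/(-3783251) = -4569439/2476703 - 2841642/(-3783251) = -4569439*1/2476703 - 2841642*(-1/3783251) = -4569439/2476703 + 2841642/3783251 = -10249431399863/9369989101453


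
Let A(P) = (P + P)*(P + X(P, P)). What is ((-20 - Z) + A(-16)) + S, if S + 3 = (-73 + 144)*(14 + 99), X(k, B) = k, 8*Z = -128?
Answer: 9040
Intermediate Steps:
Z = -16 (Z = (⅛)*(-128) = -16)
S = 8020 (S = -3 + (-73 + 144)*(14 + 99) = -3 + 71*113 = -3 + 8023 = 8020)
A(P) = 4*P² (A(P) = (P + P)*(P + P) = (2*P)*(2*P) = 4*P²)
((-20 - Z) + A(-16)) + S = ((-20 - 1*(-16)) + 4*(-16)²) + 8020 = ((-20 + 16) + 4*256) + 8020 = (-4 + 1024) + 8020 = 1020 + 8020 = 9040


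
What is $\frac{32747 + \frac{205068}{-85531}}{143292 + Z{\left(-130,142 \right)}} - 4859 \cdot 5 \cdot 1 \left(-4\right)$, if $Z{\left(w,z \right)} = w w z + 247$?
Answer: $\frac{21139988796593209}{217534328009} \approx 97180.0$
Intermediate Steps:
$Z{\left(w,z \right)} = 247 + z w^{2}$ ($Z{\left(w,z \right)} = w^{2} z + 247 = z w^{2} + 247 = 247 + z w^{2}$)
$\frac{32747 + \frac{205068}{-85531}}{143292 + Z{\left(-130,142 \right)}} - 4859 \cdot 5 \cdot 1 \left(-4\right) = \frac{32747 + \frac{205068}{-85531}}{143292 + \left(247 + 142 \left(-130\right)^{2}\right)} - 4859 \cdot 5 \cdot 1 \left(-4\right) = \frac{32747 + 205068 \left(- \frac{1}{85531}\right)}{143292 + \left(247 + 142 \cdot 16900\right)} - 4859 \cdot 5 \left(-4\right) = \frac{32747 - \frac{205068}{85531}}{143292 + \left(247 + 2399800\right)} - -97180 = \frac{2800678589}{85531 \left(143292 + 2400047\right)} + 97180 = \frac{2800678589}{85531 \cdot 2543339} + 97180 = \frac{2800678589}{85531} \cdot \frac{1}{2543339} + 97180 = \frac{2800678589}{217534328009} + 97180 = \frac{21139988796593209}{217534328009}$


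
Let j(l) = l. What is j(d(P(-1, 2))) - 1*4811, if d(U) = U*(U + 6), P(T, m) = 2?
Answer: -4795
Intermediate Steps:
d(U) = U*(6 + U)
j(d(P(-1, 2))) - 1*4811 = 2*(6 + 2) - 1*4811 = 2*8 - 4811 = 16 - 4811 = -4795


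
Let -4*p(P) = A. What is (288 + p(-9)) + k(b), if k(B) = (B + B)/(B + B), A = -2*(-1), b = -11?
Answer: 577/2 ≈ 288.50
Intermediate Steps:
A = 2
p(P) = -1/2 (p(P) = -1/4*2 = -1/2)
k(B) = 1 (k(B) = (2*B)/((2*B)) = (2*B)*(1/(2*B)) = 1)
(288 + p(-9)) + k(b) = (288 - 1/2) + 1 = 575/2 + 1 = 577/2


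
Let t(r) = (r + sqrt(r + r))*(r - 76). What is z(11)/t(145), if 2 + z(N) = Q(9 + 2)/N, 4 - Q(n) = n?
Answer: -29/108537 + sqrt(290)/542685 ≈ -0.00023581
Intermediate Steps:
Q(n) = 4 - n
t(r) = (-76 + r)*(r + sqrt(2)*sqrt(r)) (t(r) = (r + sqrt(2*r))*(-76 + r) = (r + sqrt(2)*sqrt(r))*(-76 + r) = (-76 + r)*(r + sqrt(2)*sqrt(r)))
z(N) = -2 - 7/N (z(N) = -2 + (4 - (9 + 2))/N = -2 + (4 - 1*11)/N = -2 + (4 - 11)/N = -2 - 7/N)
z(11)/t(145) = (-2 - 7/11)/(145**2 - 76*145 + sqrt(2)*145**(3/2) - 76*sqrt(2)*sqrt(145)) = (-2 - 7*1/11)/(21025 - 11020 + sqrt(2)*(145*sqrt(145)) - 76*sqrt(290)) = (-2 - 7/11)/(21025 - 11020 + 145*sqrt(290) - 76*sqrt(290)) = -29/(11*(10005 + 69*sqrt(290)))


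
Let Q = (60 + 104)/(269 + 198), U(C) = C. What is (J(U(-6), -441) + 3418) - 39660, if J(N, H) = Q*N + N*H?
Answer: -15690316/467 ≈ -33598.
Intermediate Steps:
Q = 164/467 ≈ 0.35118
J(N, H) = 164*N/467 + H*N (J(N, H) = 164*N/467 + N*H = 164*N/467 + H*N)
(J(U(-6), -441) + 3418) - 39660 = ((1/467)*(-6)*(164 + 467*(-441)) + 3418) - 39660 = ((1/467)*(-6)*(164 - 205947) + 3418) - 39660 = ((1/467)*(-6)*(-205783) + 3418) - 39660 = (1234698/467 + 3418) - 39660 = 2830904/467 - 39660 = -15690316/467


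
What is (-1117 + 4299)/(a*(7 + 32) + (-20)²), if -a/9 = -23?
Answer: 86/229 ≈ 0.37555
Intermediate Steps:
a = 207 (a = -9*(-23) = 207)
(-1117 + 4299)/(a*(7 + 32) + (-20)²) = (-1117 + 4299)/(207*(7 + 32) + (-20)²) = 3182/(207*39 + 400) = 3182/(8073 + 400) = 3182/8473 = 3182*(1/8473) = 86/229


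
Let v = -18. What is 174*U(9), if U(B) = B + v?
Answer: -1566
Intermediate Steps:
U(B) = -18 + B (U(B) = B - 18 = -18 + B)
174*U(9) = 174*(-18 + 9) = 174*(-9) = -1566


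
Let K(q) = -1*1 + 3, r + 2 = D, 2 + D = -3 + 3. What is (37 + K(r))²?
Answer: 1521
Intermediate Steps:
D = -2 (D = -2 + (-3 + 3) = -2 + 0 = -2)
r = -4 (r = -2 - 2 = -4)
K(q) = 2 (K(q) = -1 + 3 = 2)
(37 + K(r))² = (37 + 2)² = 39² = 1521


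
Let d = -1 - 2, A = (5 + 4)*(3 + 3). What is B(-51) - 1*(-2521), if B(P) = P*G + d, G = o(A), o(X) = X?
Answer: -236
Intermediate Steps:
A = 54 (A = 9*6 = 54)
d = -3
G = 54
B(P) = -3 + 54*P (B(P) = P*54 - 3 = 54*P - 3 = -3 + 54*P)
B(-51) - 1*(-2521) = (-3 + 54*(-51)) - 1*(-2521) = (-3 - 2754) + 2521 = -2757 + 2521 = -236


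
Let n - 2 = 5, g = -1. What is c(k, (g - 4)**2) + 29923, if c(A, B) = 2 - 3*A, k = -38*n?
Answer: 30723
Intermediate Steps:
n = 7 (n = 2 + 5 = 7)
k = -266 (k = -38*7 = -266)
c(k, (g - 4)**2) + 29923 = (2 - 3*(-266)) + 29923 = (2 + 798) + 29923 = 800 + 29923 = 30723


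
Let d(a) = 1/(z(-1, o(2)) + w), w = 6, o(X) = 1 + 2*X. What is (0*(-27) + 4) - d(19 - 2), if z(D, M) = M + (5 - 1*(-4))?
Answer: 79/20 ≈ 3.9500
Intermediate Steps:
z(D, M) = 9 + M (z(D, M) = M + (5 + 4) = M + 9 = 9 + M)
d(a) = 1/20 (d(a) = 1/((9 + (1 + 2*2)) + 6) = 1/((9 + (1 + 4)) + 6) = 1/((9 + 5) + 6) = 1/(14 + 6) = 1/20)
(0*(-27) + 4) - d(19 - 2) = (0*(-27) + 4) - 1*1/20 = (0 + 4) - 1/20 = 4 - 1/20 = 79/20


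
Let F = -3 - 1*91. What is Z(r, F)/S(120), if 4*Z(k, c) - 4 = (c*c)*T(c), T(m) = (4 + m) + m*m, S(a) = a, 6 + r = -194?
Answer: 3863983/24 ≈ 1.6100e+5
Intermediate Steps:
r = -200 (r = -6 - 194 = -200)
T(m) = 4 + m + m**2 (T(m) = (4 + m) + m**2 = 4 + m + m**2)
F = -94 (F = -3 - 91 = -94)
Z(k, c) = 1 + c**2*(4 + c + c**2)/4 (Z(k, c) = 1 + ((c*c)*(4 + c + c**2))/4 = 1 + (c**2*(4 + c + c**2))/4 = 1 + c**2*(4 + c + c**2)/4)
Z(r, F)/S(120) = (1 + (1/4)*(-94)**2*(4 - 94 + (-94)**2))/120 = (1 + (1/4)*8836*(4 - 94 + 8836))*(1/120) = (1 + (1/4)*8836*8746)*(1/120) = (1 + 19319914)*(1/120) = 19319915*(1/120) = 3863983/24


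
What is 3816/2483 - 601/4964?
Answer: 17450341/12325612 ≈ 1.4158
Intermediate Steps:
3816/2483 - 601/4964 = 17450341/12325612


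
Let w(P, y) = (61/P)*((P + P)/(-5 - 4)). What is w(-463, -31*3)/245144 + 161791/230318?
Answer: 3076989115/4380600708 ≈ 0.70241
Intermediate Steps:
w(P, y) = -122/9 (w(P, y) = (61/P)*((2*P)/(-9)) = (61/P)*((2*P)*(-⅑)) = (61/P)*(-2*P/9) = -122/9)
w(-463, -31*3)/245144 + 161791/230318 = -122/9/245144 + 161791/230318 = -122/9*1/245144 + 161791*(1/230318) = -61/1103148 + 5579/7942 = 3076989115/4380600708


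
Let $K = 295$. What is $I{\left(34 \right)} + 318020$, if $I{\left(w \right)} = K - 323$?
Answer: $317992$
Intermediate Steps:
$I{\left(w \right)} = -28$ ($I{\left(w \right)} = 295 - 323 = -28$)
$I{\left(34 \right)} + 318020 = -28 + 318020 = 317992$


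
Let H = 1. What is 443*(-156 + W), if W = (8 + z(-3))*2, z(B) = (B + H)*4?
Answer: -69108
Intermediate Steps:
z(B) = 4 + 4*B (z(B) = (B + 1)*4 = (1 + B)*4 = 4 + 4*B)
W = 0 (W = (8 + (4 + 4*(-3)))*2 = (8 + (4 - 12))*2 = (8 - 8)*2 = 0*2 = 0)
443*(-156 + W) = 443*(-156 + 0) = 443*(-156) = -69108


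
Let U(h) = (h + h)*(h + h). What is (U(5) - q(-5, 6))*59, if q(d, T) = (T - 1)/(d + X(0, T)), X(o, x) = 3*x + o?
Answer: 76405/13 ≈ 5877.3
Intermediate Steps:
X(o, x) = o + 3*x
q(d, T) = (-1 + T)/(d + 3*T) (q(d, T) = (T - 1)/(d + (0 + 3*T)) = (-1 + T)/(d + 3*T))
U(h) = 4*h² (U(h) = (2*h)*(2*h) = 4*h²)
(U(5) - q(-5, 6))*59 = (4*5² - (-1 + 6)/(-5 + 3*6))*59 = (4*25 - 5/(-5 + 18))*59 = (100 - 5/13)*59 = (1295/13)*59 = 76405/13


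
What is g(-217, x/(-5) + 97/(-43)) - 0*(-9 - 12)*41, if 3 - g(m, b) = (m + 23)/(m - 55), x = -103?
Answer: 311/136 ≈ 2.2868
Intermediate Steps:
g(m, b) = 3 - (23 + m)/(-55 + m) (g(m, b) = 3 - (m + 23)/(m - 55) = 3 - (23 + m)/(-55 + m))
g(-217, x/(-5) + 97/(-43)) - 0*(-9 - 12)*41 = 2*(-94 - 217)/(-55 - 217) - 0*(-9 - 12)*41 = 2*(-311)/(-272) - 0*(-21)*41 = 2*(-1/272)*(-311) - 0*41 = 311/136 - 1*0 = 311/136 + 0 = 311/136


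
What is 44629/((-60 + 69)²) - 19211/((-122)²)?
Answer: 662701945/1205604 ≈ 549.68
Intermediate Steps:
44629/((-60 + 69)²) - 19211/((-122)²) = 44629/(9²) - 19211/14884 = 44629/81 - 19211*1/14884 = 44629*(1/81) - 19211/14884 = 44629/81 - 19211/14884 = 662701945/1205604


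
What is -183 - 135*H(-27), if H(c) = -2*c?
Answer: -7473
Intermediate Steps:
-183 - 135*H(-27) = -183 - (-270)*(-27) = -183 - 135*54 = -183 - 7290 = -7473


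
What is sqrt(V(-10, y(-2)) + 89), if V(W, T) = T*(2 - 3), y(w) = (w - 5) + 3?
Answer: sqrt(93) ≈ 9.6436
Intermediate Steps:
y(w) = -2 + w (y(w) = (-5 + w) + 3 = -2 + w)
V(W, T) = -T (V(W, T) = T*(-1) = -T)
sqrt(V(-10, y(-2)) + 89) = sqrt(-(-2 - 2) + 89) = sqrt(-1*(-4) + 89) = sqrt(4 + 89) = sqrt(93)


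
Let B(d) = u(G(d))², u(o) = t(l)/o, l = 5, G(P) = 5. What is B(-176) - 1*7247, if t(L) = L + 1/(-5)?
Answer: -4528799/625 ≈ -7246.1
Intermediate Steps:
t(L) = -⅕ + L (t(L) = L - ⅕ = -⅕ + L)
u(o) = 24/(5*o) (u(o) = (-⅕ + 5)/o = 24/(5*o))
B(d) = 576/625 (B(d) = ((24/5)/5)² = ((24/5)*(⅕))² = (24/25)² = 576/625)
B(-176) - 1*7247 = 576/625 - 1*7247 = 576/625 - 7247 = -4528799/625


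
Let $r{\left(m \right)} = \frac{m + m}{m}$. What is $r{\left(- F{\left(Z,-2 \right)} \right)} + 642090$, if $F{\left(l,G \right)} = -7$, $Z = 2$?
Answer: $642092$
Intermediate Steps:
$r{\left(m \right)} = 2$ ($r{\left(m \right)} = \frac{2 m}{m} = 2$)
$r{\left(- F{\left(Z,-2 \right)} \right)} + 642090 = 2 + 642090 = 642092$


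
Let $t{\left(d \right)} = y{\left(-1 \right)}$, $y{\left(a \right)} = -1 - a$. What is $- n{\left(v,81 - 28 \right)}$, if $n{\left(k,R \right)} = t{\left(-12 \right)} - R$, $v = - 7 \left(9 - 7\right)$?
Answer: $53$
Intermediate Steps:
$t{\left(d \right)} = 0$ ($t{\left(d \right)} = -1 - -1 = -1 + 1 = 0$)
$v = -14$ ($v = \left(-7\right) 2 = -14$)
$n{\left(k,R \right)} = - R$ ($n{\left(k,R \right)} = 0 - R = - R$)
$- n{\left(v,81 - 28 \right)} = - \left(-1\right) \left(81 - 28\right) = - \left(-1\right) 53 = \left(-1\right) \left(-53\right) = 53$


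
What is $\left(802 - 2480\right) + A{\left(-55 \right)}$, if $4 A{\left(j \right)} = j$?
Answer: $- \frac{6767}{4} \approx -1691.8$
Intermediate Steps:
$A{\left(j \right)} = \frac{j}{4}$
$\left(802 - 2480\right) + A{\left(-55 \right)} = \left(802 - 2480\right) + \frac{1}{4} \left(-55\right) = \left(802 - 2480\right) - \frac{55}{4} = -1678 - \frac{55}{4} = - \frac{6767}{4}$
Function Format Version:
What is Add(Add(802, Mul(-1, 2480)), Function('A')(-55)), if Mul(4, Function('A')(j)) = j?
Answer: Rational(-6767, 4) ≈ -1691.8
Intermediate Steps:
Function('A')(j) = Mul(Rational(1, 4), j)
Add(Add(802, Mul(-1, 2480)), Function('A')(-55)) = Add(Add(802, Mul(-1, 2480)), Mul(Rational(1, 4), -55)) = Add(Add(802, -2480), Rational(-55, 4)) = Add(-1678, Rational(-55, 4)) = Rational(-6767, 4)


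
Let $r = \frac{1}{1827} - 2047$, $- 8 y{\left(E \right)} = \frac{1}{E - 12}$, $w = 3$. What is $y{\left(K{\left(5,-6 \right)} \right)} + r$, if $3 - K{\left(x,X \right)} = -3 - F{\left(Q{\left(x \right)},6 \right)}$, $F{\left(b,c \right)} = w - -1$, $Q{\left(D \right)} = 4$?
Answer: $- \frac{59836061}{29232} \approx -2046.9$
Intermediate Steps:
$F{\left(b,c \right)} = 4$ ($F{\left(b,c \right)} = 3 - -1 = 3 + 1 = 4$)
$K{\left(x,X \right)} = 10$ ($K{\left(x,X \right)} = 3 - \left(-3 - 4\right) = 3 - -7 = 3 + 7 = 10$)
$y{\left(E \right)} = - \frac{1}{8 \left(-12 + E\right)}$ ($y{\left(E \right)} = - \frac{1}{8 \left(E - 12\right)} = - \frac{1}{8 \left(-12 + E\right)}$)
$r = - \frac{3739868}{1827}$ ($r = \frac{1}{1827} - 2047 = - \frac{3739868}{1827} \approx -2047.0$)
$y{\left(K{\left(5,-6 \right)} \right)} + r = - \frac{1}{-96 + 8 \cdot 10} - \frac{3739868}{1827} = - \frac{1}{-96 + 80} - \frac{3739868}{1827} = - \frac{1}{-16} - \frac{3739868}{1827} = \left(-1\right) \left(- \frac{1}{16}\right) - \frac{3739868}{1827} = \frac{1}{16} - \frac{3739868}{1827} = - \frac{59836061}{29232}$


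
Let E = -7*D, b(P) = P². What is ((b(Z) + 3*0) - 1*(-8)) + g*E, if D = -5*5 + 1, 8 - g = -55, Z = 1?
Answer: 10593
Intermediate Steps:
g = 63 (g = 8 - 1*(-55) = 8 + 55 = 63)
D = -24 (D = -25 + 1 = -24)
E = 168 (E = -7*(-24) = 168)
((b(Z) + 3*0) - 1*(-8)) + g*E = ((1² + 3*0) - 1*(-8)) + 63*168 = ((1 + 0) + 8) + 10584 = (1 + 8) + 10584 = 9 + 10584 = 10593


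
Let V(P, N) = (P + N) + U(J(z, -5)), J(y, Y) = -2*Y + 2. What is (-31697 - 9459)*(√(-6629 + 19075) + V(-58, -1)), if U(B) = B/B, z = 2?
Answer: 2387048 - 288092*√254 ≈ -2.2044e+6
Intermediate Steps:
J(y, Y) = 2 - 2*Y
U(B) = 1
V(P, N) = 1 + N + P (V(P, N) = (P + N) + 1 = (N + P) + 1 = 1 + N + P)
(-31697 - 9459)*(√(-6629 + 19075) + V(-58, -1)) = (-31697 - 9459)*(√(-6629 + 19075) + (1 - 1 - 58)) = -41156*(√12446 - 58) = -41156*(7*√254 - 58) = -41156*(-58 + 7*√254) = 2387048 - 288092*√254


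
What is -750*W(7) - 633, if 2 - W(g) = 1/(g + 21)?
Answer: -29487/14 ≈ -2106.2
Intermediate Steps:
W(g) = 2 - 1/(21 + g) (W(g) = 2 - 1/(g + 21) = 2 - 1/(21 + g))
-750*W(7) - 633 = -750*(41 + 2*7)/(21 + 7) - 633 = -750*(41 + 14)/28 - 633 = -375*55/14 - 633 = -750*55/28 - 633 = -20625/14 - 633 = -29487/14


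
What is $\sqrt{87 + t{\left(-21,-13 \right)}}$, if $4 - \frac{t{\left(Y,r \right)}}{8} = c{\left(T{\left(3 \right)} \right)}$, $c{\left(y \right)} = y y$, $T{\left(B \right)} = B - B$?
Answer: $\sqrt{119} \approx 10.909$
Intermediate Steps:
$T{\left(B \right)} = 0$
$c{\left(y \right)} = y^{2}$
$t{\left(Y,r \right)} = 32$ ($t{\left(Y,r \right)} = 32 - 8 \cdot 0^{2} = 32 - 0 = 32 + 0 = 32$)
$\sqrt{87 + t{\left(-21,-13 \right)}} = \sqrt{87 + 32} = \sqrt{119}$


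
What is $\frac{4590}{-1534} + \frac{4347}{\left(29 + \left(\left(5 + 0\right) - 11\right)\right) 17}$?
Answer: $\frac{105948}{13039} \approx 8.1255$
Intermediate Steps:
$\frac{4590}{-1534} + \frac{4347}{\left(29 + \left(\left(5 + 0\right) - 11\right)\right) 17} = 4590 \left(- \frac{1}{1534}\right) + \frac{4347}{\left(29 + \left(5 - 11\right)\right) 17} = - \frac{2295}{767} + \frac{4347}{\left(29 - 6\right) 17} = - \frac{2295}{767} + \frac{4347}{23 \cdot 17} = - \frac{2295}{767} + \frac{4347}{391} = - \frac{2295}{767} + 4347 \cdot \frac{1}{391} = - \frac{2295}{767} + \frac{189}{17} = \frac{105948}{13039}$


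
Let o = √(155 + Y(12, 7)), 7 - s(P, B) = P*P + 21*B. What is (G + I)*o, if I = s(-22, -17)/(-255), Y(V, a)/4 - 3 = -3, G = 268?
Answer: 4564*√155/17 ≈ 3342.4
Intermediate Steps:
Y(V, a) = 0 (Y(V, a) = 12 + 4*(-3) = 12 - 12 = 0)
s(P, B) = 7 - P² - 21*B (s(P, B) = 7 - (P*P + 21*B) = 7 - (P² + 21*B) = 7 + (-P² - 21*B) = 7 - P² - 21*B)
o = √155 (o = √(155 + 0) = √155 ≈ 12.450)
I = 8/17 (I = (7 - 1*(-22)² - 21*(-17))/(-255) = (7 - 1*484 + 357)*(-1/255) = (7 - 484 + 357)*(-1/255) = -120*(-1/255) = 8/17 ≈ 0.47059)
(G + I)*o = (268 + 8/17)*√155 = 4564*√155/17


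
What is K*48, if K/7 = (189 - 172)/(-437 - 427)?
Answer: -119/18 ≈ -6.6111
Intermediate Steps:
K = -119/864 (K = 7*((189 - 172)/(-437 - 427)) = 7*(17/(-864)) = 7*(17*(-1/864)) = 7*(-17/864) = -119/864 ≈ -0.13773)
K*48 = -119/864*48 = -119/18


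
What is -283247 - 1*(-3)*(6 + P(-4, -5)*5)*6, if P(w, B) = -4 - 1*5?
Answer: -283949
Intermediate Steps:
P(w, B) = -9 (P(w, B) = -4 - 5 = -9)
-283247 - 1*(-3)*(6 + P(-4, -5)*5)*6 = -283247 - 1*(-3)*(6 - 9*5)*6 = -283247 - (-3)*(6 - 45)*6 = -283247 - (-3)*(-39*6) = -283247 - (-3)*(-234) = -283247 - 1*702 = -283247 - 702 = -283949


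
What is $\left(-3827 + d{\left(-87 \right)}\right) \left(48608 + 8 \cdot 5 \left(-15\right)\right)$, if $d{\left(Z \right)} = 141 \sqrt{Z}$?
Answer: $-183726616 + 6769128 i \sqrt{87} \approx -1.8373 \cdot 10^{8} + 6.3138 \cdot 10^{7} i$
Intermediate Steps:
$\left(-3827 + d{\left(-87 \right)}\right) \left(48608 + 8 \cdot 5 \left(-15\right)\right) = \left(-3827 + 141 \sqrt{-87}\right) \left(48608 + 8 \cdot 5 \left(-15\right)\right) = \left(-3827 + 141 i \sqrt{87}\right) \left(48608 + 40 \left(-15\right)\right) = \left(-3827 + 141 i \sqrt{87}\right) \left(48608 - 600\right) = \left(-3827 + 141 i \sqrt{87}\right) 48008 = -183726616 + 6769128 i \sqrt{87}$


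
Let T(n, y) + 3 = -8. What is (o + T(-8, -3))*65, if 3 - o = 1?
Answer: -585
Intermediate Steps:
o = 2 (o = 3 - 1*1 = 3 - 1 = 2)
T(n, y) = -11 (T(n, y) = -3 - 8 = -11)
(o + T(-8, -3))*65 = (2 - 11)*65 = -9*65 = -585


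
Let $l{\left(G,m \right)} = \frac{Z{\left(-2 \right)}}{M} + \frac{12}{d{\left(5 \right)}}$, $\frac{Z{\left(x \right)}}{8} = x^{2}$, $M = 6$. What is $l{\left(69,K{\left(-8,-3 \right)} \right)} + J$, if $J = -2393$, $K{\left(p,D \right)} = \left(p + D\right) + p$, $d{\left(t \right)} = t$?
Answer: $- \frac{35779}{15} \approx -2385.3$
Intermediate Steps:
$K{\left(p,D \right)} = D + 2 p$ ($K{\left(p,D \right)} = \left(D + p\right) + p = D + 2 p$)
$Z{\left(x \right)} = 8 x^{2}$
$l{\left(G,m \right)} = \frac{116}{15}$ ($l{\left(G,m \right)} = \frac{8 \left(-2\right)^{2}}{6} + \frac{12}{5} = 8 \cdot 4 \cdot \frac{1}{6} + 12 \cdot \frac{1}{5} = 32 \cdot \frac{1}{6} + \frac{12}{5} = \frac{16}{3} + \frac{12}{5} = \frac{116}{15}$)
$l{\left(69,K{\left(-8,-3 \right)} \right)} + J = \frac{116}{15} - 2393 = - \frac{35779}{15}$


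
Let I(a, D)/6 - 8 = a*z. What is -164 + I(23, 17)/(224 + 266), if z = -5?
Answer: -40501/245 ≈ -165.31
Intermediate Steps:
I(a, D) = 48 - 30*a (I(a, D) = 48 + 6*(a*(-5)) = 48 + 6*(-5*a) = 48 - 30*a)
-164 + I(23, 17)/(224 + 266) = -164 + (48 - 30*23)/(224 + 266) = -164 + (48 - 690)/490 = -164 - 642*1/490 = -164 - 321/245 = -40501/245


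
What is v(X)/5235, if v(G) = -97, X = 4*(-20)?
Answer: -97/5235 ≈ -0.018529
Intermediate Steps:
X = -80
v(X)/5235 = -97/5235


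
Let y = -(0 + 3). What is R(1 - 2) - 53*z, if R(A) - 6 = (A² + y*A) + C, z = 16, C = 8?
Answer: -830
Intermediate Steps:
y = -3 (y = -1*3 = -3)
R(A) = 14 + A² - 3*A (R(A) = 6 + ((A² - 3*A) + 8) = 6 + (8 + A² - 3*A) = 14 + A² - 3*A)
R(1 - 2) - 53*z = (14 + (1 - 2)² - 3*(1 - 2)) - 53*16 = (14 + (-1)² - 3*(-1)) - 848 = (14 + 1 + 3) - 848 = 18 - 848 = -830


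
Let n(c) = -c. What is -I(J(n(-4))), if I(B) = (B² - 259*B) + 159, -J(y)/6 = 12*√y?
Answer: -58191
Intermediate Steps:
J(y) = -72*√y
I(B) = 159 + B² - 259*B
-I(J(n(-4))) = -(159 + (-72*√4)² - (-18648)*√(-1*(-4))) = -(159 + (-72*√4)² - (-18648)*√4) = -(159 + (-72*2)² - (-18648)*2) = -(159 + (-144)² - 259*(-144)) = -(159 + 20736 + 37296) = -1*58191 = -58191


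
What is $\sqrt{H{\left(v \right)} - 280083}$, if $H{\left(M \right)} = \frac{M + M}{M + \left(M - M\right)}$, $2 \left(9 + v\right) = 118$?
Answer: $i \sqrt{280081} \approx 529.23 i$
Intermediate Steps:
$v = 50$ ($v = -9 + \frac{1}{2} \cdot 118 = -9 + 59 = 50$)
$H{\left(M \right)} = 2$ ($H{\left(M \right)} = \frac{2 M}{M + 0} = \frac{2 M}{M} = 2$)
$\sqrt{H{\left(v \right)} - 280083} = \sqrt{2 - 280083} = \sqrt{-280081} = i \sqrt{280081}$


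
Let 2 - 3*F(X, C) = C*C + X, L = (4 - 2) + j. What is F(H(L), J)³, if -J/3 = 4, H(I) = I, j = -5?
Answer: -2685619/27 ≈ -99467.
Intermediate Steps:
L = -3 (L = (4 - 2) - 5 = 2 - 5 = -3)
J = -12 (J = -3*4 = -12)
F(X, C) = ⅔ - X/3 - C²/3 (F(X, C) = ⅔ - (C*C + X)/3 = ⅔ - (C² + X)/3 = ⅔ - (X + C²)/3 = ⅔ + (-X/3 - C²/3) = ⅔ - X/3 - C²/3)
F(H(L), J)³ = (⅔ - ⅓*(-3) - ⅓*(-12)²)³ = (⅔ + 1 - ⅓*144)³ = (⅔ + 1 - 48)³ = (-139/3)³ = -2685619/27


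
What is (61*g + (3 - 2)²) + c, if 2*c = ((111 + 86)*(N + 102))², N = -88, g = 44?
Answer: 3805967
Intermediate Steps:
c = 3803282 (c = ((111 + 86)*(-88 + 102))²/2 = (197*14)²/2 = (½)*2758² = (½)*7606564 = 3803282)
(61*g + (3 - 2)²) + c = (61*44 + (3 - 2)²) + 3803282 = (2684 + 1²) + 3803282 = (2684 + 1) + 3803282 = 2685 + 3803282 = 3805967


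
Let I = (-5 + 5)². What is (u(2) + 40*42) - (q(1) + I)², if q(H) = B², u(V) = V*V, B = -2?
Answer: 1668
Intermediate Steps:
u(V) = V²
I = 0 (I = 0² = 0)
q(H) = 4 (q(H) = (-2)² = 4)
(u(2) + 40*42) - (q(1) + I)² = (2² + 40*42) - (4 + 0)² = (4 + 1680) - 1*4² = 1684 - 1*16 = 1684 - 16 = 1668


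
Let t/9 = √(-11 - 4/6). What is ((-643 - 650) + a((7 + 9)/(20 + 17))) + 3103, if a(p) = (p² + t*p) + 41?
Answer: 2534275/1369 + 48*I*√105/37 ≈ 1851.2 + 13.293*I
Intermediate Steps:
t = 3*I*√105 (t = 9*√(-11 - 4/6) = 9*√(-11 - 4*⅙) = 9*√(-11 - ⅔) = 9*√(-35/3) = 9*(I*√105/3) = 3*I*√105 ≈ 30.741*I)
a(p) = 41 + p² + 3*I*p*√105 (a(p) = (p² + (3*I*√105)*p) + 41 = (p² + 3*I*p*√105) + 41 = 41 + p² + 3*I*p*√105)
((-643 - 650) + a((7 + 9)/(20 + 17))) + 3103 = ((-643 - 650) + (41 + ((7 + 9)/(20 + 17))² + 3*I*((7 + 9)/(20 + 17))*√105)) + 3103 = (-1293 + (41 + (16/37)² + 3*I*(16/37)*√105)) + 3103 = (-1293 + (41 + 256/1369 + 48*I*√105/37)) + 3103 = (-1293 + (56385/1369 + 48*I*√105/37)) + 3103 = (-1713732/1369 + 48*I*√105/37) + 3103 = 2534275/1369 + 48*I*√105/37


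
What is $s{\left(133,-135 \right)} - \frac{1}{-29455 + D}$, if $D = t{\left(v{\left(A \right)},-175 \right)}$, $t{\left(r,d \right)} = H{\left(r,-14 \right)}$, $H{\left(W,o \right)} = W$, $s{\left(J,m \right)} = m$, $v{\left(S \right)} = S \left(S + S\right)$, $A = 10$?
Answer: $- \frac{3949424}{29255} \approx -135.0$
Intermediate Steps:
$v{\left(S \right)} = 2 S^{2}$ ($v{\left(S \right)} = S 2 S = 2 S^{2}$)
$t{\left(r,d \right)} = r$
$D = 200$ ($D = 2 \cdot 10^{2} = 2 \cdot 100 = 200$)
$s{\left(133,-135 \right)} - \frac{1}{-29455 + D} = -135 - \frac{1}{-29455 + 200} = -135 - \frac{1}{-29255} = -135 - - \frac{1}{29255} = -135 + \frac{1}{29255} = - \frac{3949424}{29255}$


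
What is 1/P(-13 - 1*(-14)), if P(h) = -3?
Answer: -⅓ ≈ -0.33333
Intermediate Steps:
1/P(-13 - 1*(-14)) = 1/(-3) = -⅓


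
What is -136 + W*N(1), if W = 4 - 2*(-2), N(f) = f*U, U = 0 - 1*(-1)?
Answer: -128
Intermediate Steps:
U = 1 (U = 0 + 1 = 1)
N(f) = f (N(f) = f*1 = f)
W = 8 (W = 4 + 4 = 8)
-136 + W*N(1) = -136 + 8*1 = -136 + 8 = -128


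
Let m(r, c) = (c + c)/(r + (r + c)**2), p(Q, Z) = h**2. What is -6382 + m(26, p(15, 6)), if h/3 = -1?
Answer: -887096/139 ≈ -6382.0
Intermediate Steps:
h = -3 (h = 3*(-1) = -3)
p(Q, Z) = 9 (p(Q, Z) = (-3)**2 = 9)
m(r, c) = 2*c/(r + (c + r)**2) (m(r, c) = (2*c)/(r + (c + r)**2) = 2*c/(r + (c + r)**2))
-6382 + m(26, p(15, 6)) = -6382 + 2*9/(26 + (9 + 26)**2) = -6382 + 2*9/(26 + 35**2) = -6382 + 2*9/(26 + 1225) = -6382 + 2*9/1251 = -6382 + 2*9*(1/1251) = -6382 + 2/139 = -887096/139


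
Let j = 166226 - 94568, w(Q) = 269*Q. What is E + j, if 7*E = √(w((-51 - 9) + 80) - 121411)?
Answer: 71658 + I*√116031/7 ≈ 71658.0 + 48.662*I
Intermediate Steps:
j = 71658
E = I*√116031/7 (E = √(269*((-51 - 9) + 80) - 121411)/7 = √(269*(-60 + 80) - 121411)/7 = √(269*20 - 121411)/7 = √(5380 - 121411)/7 = √(-116031)/7 = (I*√116031)/7 = I*√116031/7 ≈ 48.662*I)
E + j = I*√116031/7 + 71658 = 71658 + I*√116031/7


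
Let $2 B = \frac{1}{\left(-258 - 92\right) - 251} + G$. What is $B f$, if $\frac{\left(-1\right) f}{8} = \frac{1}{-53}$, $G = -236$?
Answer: $- \frac{567348}{31853} \approx -17.811$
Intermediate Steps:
$f = \frac{8}{53}$ ($f = - \frac{8}{-53} = \left(-8\right) \left(- \frac{1}{53}\right) = \frac{8}{53} \approx 0.15094$)
$B = - \frac{141837}{1202}$ ($B = \frac{\frac{1}{\left(-258 - 92\right) - 251} - 236}{2} = \frac{\frac{1}{-350 - 251} - 236}{2} = \frac{\frac{1}{-601} - 236}{2} = \frac{- \frac{1}{601} - 236}{2} = \frac{1}{2} \left(- \frac{141837}{601}\right) = - \frac{141837}{1202} \approx -118.0$)
$B f = \left(- \frac{141837}{1202}\right) \frac{8}{53} = - \frac{567348}{31853}$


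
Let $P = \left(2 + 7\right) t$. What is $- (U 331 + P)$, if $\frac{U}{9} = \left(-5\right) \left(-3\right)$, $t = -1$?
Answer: $-44676$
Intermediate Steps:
$P = -9$ ($P = \left(2 + 7\right) \left(-1\right) = 9 \left(-1\right) = -9$)
$U = 135$ ($U = 9 \left(\left(-5\right) \left(-3\right)\right) = 9 \cdot 15 = 135$)
$- (U 331 + P) = - (135 \cdot 331 - 9) = - (44685 - 9) = \left(-1\right) 44676 = -44676$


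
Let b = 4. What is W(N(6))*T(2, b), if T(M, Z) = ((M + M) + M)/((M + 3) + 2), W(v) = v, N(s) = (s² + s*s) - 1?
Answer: 426/7 ≈ 60.857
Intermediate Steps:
N(s) = -1 + 2*s² (N(s) = (s² + s²) - 1 = 2*s² - 1 = -1 + 2*s²)
T(M, Z) = 3*M/(5 + M) (T(M, Z) = (2*M + M)/((3 + M) + 2) = (3*M)/(5 + M) = 3*M/(5 + M))
W(N(6))*T(2, b) = (-1 + 2*6²)*(3*2/(5 + 2)) = (-1 + 2*36)*(3*2/7) = (-1 + 72)*(3*2*(⅐)) = 71*(6/7) = 426/7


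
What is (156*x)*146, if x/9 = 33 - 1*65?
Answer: -6559488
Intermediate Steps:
x = -288 (x = 9*(33 - 1*65) = 9*(33 - 65) = 9*(-32) = -288)
(156*x)*146 = (156*(-288))*146 = -44928*146 = -6559488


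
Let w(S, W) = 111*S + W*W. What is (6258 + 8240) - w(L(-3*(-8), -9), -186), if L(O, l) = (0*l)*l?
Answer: -20098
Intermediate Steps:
L(O, l) = 0 (L(O, l) = 0*l = 0)
w(S, W) = W² + 111*S (w(S, W) = 111*S + W² = W² + 111*S)
(6258 + 8240) - w(L(-3*(-8), -9), -186) = (6258 + 8240) - ((-186)² + 111*0) = 14498 - (34596 + 0) = 14498 - 1*34596 = 14498 - 34596 = -20098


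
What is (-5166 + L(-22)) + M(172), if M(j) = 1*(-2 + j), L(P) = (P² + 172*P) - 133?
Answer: -8429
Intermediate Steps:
L(P) = -133 + P² + 172*P
M(j) = -2 + j
(-5166 + L(-22)) + M(172) = (-5166 + (-133 + (-22)² + 172*(-22))) + (-2 + 172) = (-5166 + (-133 + 484 - 3784)) + 170 = (-5166 - 3433) + 170 = -8599 + 170 = -8429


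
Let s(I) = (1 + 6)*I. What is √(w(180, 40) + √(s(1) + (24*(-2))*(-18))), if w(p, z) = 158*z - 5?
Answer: √(6315 + √871) ≈ 79.652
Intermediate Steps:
s(I) = 7*I
w(p, z) = -5 + 158*z
√(w(180, 40) + √(s(1) + (24*(-2))*(-18))) = √((-5 + 158*40) + √(7*1 + (24*(-2))*(-18))) = √((-5 + 6320) + √(7 - 48*(-18))) = √(6315 + √(7 + 864)) = √(6315 + √871)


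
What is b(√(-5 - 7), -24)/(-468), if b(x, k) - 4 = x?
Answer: -1/117 - I*√3/234 ≈ -0.008547 - 0.0074019*I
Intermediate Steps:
b(x, k) = 4 + x
b(√(-5 - 7), -24)/(-468) = (4 + √(-5 - 7))/(-468) = (4 + √(-12))*(-1/468) = (4 + 2*I*√3)*(-1/468) = -1/117 - I*√3/234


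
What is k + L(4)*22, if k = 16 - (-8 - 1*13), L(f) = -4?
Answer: -51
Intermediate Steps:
k = 37 (k = 16 - (-8 - 13) = 16 - 1*(-21) = 16 + 21 = 37)
k + L(4)*22 = 37 - 4*22 = 37 - 88 = -51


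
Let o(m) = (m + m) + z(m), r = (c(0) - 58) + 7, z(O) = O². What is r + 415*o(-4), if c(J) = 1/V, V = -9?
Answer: 29420/9 ≈ 3268.9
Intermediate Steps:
c(J) = -⅑ (c(J) = 1/(-9) = -⅑)
r = -460/9 (r = (-⅑ - 58) + 7 = -523/9 + 7 = -460/9 ≈ -51.111)
o(m) = m² + 2*m (o(m) = (m + m) + m² = 2*m + m² = m² + 2*m)
r + 415*o(-4) = -460/9 + 415*(-4*(2 - 4)) = -460/9 + 415*(-4*(-2)) = -460/9 + 415*8 = -460/9 + 3320 = 29420/9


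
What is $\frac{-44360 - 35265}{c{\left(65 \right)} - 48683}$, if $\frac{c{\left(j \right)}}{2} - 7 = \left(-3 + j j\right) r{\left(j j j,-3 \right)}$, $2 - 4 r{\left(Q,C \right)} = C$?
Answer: $\frac{79625}{38114} \approx 2.0891$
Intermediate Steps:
$r{\left(Q,C \right)} = \frac{1}{2} - \frac{C}{4}$
$c{\left(j \right)} = \frac{13}{2} + \frac{5 j^{2}}{2}$ ($c{\left(j \right)} = 14 + 2 \left(-3 + j j\right) \left(\frac{1}{2} - - \frac{3}{4}\right) = 14 + 2 \left(-3 + j^{2}\right) \left(\frac{1}{2} + \frac{3}{4}\right) = 14 + 2 \left(-3 + j^{2}\right) \frac{5}{4} = 14 + 2 \left(- \frac{15}{4} + \frac{5 j^{2}}{4}\right) = 14 + \left(- \frac{15}{2} + \frac{5 j^{2}}{2}\right) = \frac{13}{2} + \frac{5 j^{2}}{2}$)
$\frac{-44360 - 35265}{c{\left(65 \right)} - 48683} = \frac{-44360 - 35265}{\left(\frac{13}{2} + \frac{5 \cdot 65^{2}}{2}\right) - 48683} = - \frac{79625}{\left(\frac{13}{2} + \frac{5}{2} \cdot 4225\right) - 48683} = - \frac{79625}{\left(\frac{13}{2} + \frac{21125}{2}\right) - 48683} = - \frac{79625}{10569 - 48683} = - \frac{79625}{-38114} = \left(-79625\right) \left(- \frac{1}{38114}\right) = \frac{79625}{38114}$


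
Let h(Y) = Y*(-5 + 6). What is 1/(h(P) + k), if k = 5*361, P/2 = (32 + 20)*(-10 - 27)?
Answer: -1/2043 ≈ -0.00048948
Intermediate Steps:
P = -3848 (P = 2*((32 + 20)*(-10 - 27)) = 2*(52*(-37)) = 2*(-1924) = -3848)
k = 1805
h(Y) = Y (h(Y) = Y*1 = Y)
1/(h(P) + k) = 1/(-3848 + 1805) = 1/(-2043) = -1/2043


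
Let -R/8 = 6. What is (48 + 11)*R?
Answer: -2832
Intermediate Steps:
R = -48 (R = -8*6 = -48)
(48 + 11)*R = (48 + 11)*(-48) = 59*(-48) = -2832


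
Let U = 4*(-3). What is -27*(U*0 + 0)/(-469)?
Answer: 0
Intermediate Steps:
U = -12
-27*(U*0 + 0)/(-469) = -27*(-12*0 + 0)/(-469) = -27*(0 + 0)*(-1/469) = -27*0*(-1/469) = 0*(-1/469) = 0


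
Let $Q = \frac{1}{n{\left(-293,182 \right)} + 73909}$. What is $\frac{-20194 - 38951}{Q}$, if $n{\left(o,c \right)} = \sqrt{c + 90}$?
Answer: $-4371347805 - 236580 \sqrt{17} \approx -4.3723 \cdot 10^{9}$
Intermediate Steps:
$n{\left(o,c \right)} = \sqrt{90 + c}$
$Q = \frac{1}{73909 + 4 \sqrt{17}}$ ($Q = \frac{1}{\sqrt{90 + 182} + 73909} = \frac{1}{\sqrt{272} + 73909} = \frac{1}{4 \sqrt{17} + 73909} = \frac{1}{73909 + 4 \sqrt{17}} \approx 1.3527 \cdot 10^{-5}$)
$\frac{-20194 - 38951}{Q} = \frac{-20194 - 38951}{\frac{73909}{5462540009} - \frac{4 \sqrt{17}}{5462540009}} = - \frac{59145}{\frac{73909}{5462540009} - \frac{4 \sqrt{17}}{5462540009}}$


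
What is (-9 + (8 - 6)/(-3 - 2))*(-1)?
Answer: 47/5 ≈ 9.4000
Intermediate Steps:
(-9 + (8 - 6)/(-3 - 2))*(-1) = (-9 + 2/(-5))*(-1) = (-9 + 2*(-1/5))*(-1) = (-9 - 2/5)*(-1) = -47/5*(-1) = 47/5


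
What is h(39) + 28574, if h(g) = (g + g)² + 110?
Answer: 34768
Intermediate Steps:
h(g) = 110 + 4*g² (h(g) = (2*g)² + 110 = 4*g² + 110 = 110 + 4*g²)
h(39) + 28574 = (110 + 4*39²) + 28574 = (110 + 4*1521) + 28574 = (110 + 6084) + 28574 = 6194 + 28574 = 34768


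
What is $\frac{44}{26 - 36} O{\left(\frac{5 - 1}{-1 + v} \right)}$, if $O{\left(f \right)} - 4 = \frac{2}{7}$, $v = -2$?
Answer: $- \frac{132}{7} \approx -18.857$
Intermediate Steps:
$O{\left(f \right)} = \frac{30}{7}$ ($O{\left(f \right)} = 4 + \frac{2}{7} = \frac{30}{7}$)
$\frac{44}{26 - 36} O{\left(\frac{5 - 1}{-1 + v} \right)} = \frac{44}{26 - 36} \cdot \frac{30}{7} = \frac{44}{-10} \cdot \frac{30}{7} = 44 \left(- \frac{1}{10}\right) \frac{30}{7} = \left(- \frac{22}{5}\right) \frac{30}{7} = - \frac{132}{7}$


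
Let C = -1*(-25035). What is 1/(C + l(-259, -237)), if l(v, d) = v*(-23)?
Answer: 1/30992 ≈ 3.2266e-5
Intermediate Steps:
l(v, d) = -23*v
C = 25035
1/(C + l(-259, -237)) = 1/(25035 - 23*(-259)) = 1/(25035 + 5957) = 1/30992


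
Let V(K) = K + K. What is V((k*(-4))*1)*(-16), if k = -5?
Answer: -640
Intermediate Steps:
V(K) = 2*K
V((k*(-4))*1)*(-16) = (2*(-5*(-4)*1))*(-16) = (2*(20*1))*(-16) = (2*20)*(-16) = 40*(-16) = -640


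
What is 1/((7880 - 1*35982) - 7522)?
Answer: -1/35624 ≈ -2.8071e-5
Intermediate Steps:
1/((7880 - 1*35982) - 7522) = 1/((7880 - 35982) - 7522) = 1/(-28102 - 7522) = 1/(-35624) = -1/35624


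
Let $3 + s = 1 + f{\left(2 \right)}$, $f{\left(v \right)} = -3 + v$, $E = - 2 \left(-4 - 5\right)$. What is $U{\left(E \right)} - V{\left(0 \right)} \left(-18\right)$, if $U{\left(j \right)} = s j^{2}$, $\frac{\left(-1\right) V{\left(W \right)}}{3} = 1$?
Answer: $-1026$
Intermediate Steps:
$V{\left(W \right)} = -3$ ($V{\left(W \right)} = \left(-3\right) 1 = -3$)
$E = 18$ ($E = \left(-2\right) \left(-9\right) = 18$)
$s = -3$ ($s = -3 + \left(1 + \left(-3 + 2\right)\right) = -3 + \left(1 - 1\right) = -3 + 0 = -3$)
$U{\left(j \right)} = - 3 j^{2}$
$U{\left(E \right)} - V{\left(0 \right)} \left(-18\right) = - 3 \cdot 18^{2} - \left(-3\right) \left(-18\right) = \left(-3\right) 324 - 54 = -972 - 54 = -1026$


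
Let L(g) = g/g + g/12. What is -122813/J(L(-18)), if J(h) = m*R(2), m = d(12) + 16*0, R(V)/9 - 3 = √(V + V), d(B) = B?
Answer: -122813/540 ≈ -227.43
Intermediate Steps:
R(V) = 27 + 9*√2*√V (R(V) = 27 + 9*√(V + V) = 27 + 9*√(2*V) = 27 + 9*(√2*√V) = 27 + 9*√2*√V)
L(g) = 1 + g/12 (L(g) = 1 + g*(1/12) = 1 + g/12)
m = 12 (m = 12 + 16*0 = 12 + 0 = 12)
J(h) = 540 (J(h) = 12*(27 + 9*√2*√2) = 12*(27 + 18) = 12*45 = 540)
-122813/J(L(-18)) = -122813/540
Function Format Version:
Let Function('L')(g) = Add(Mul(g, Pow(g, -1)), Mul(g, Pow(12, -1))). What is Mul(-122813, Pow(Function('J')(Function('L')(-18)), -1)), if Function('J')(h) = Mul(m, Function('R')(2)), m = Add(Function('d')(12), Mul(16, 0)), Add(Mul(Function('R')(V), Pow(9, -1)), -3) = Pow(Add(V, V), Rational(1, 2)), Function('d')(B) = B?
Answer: Rational(-122813, 540) ≈ -227.43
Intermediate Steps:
Function('R')(V) = Add(27, Mul(9, Pow(2, Rational(1, 2)), Pow(V, Rational(1, 2)))) (Function('R')(V) = Add(27, Mul(9, Pow(Add(V, V), Rational(1, 2)))) = Add(27, Mul(9, Pow(Mul(2, V), Rational(1, 2)))) = Add(27, Mul(9, Mul(Pow(2, Rational(1, 2)), Pow(V, Rational(1, 2))))) = Add(27, Mul(9, Pow(2, Rational(1, 2)), Pow(V, Rational(1, 2)))))
Function('L')(g) = Add(1, Mul(Rational(1, 12), g)) (Function('L')(g) = Add(1, Mul(g, Rational(1, 12))) = Add(1, Mul(Rational(1, 12), g)))
m = 12 (m = Add(12, Mul(16, 0)) = Add(12, 0) = 12)
Function('J')(h) = 540 (Function('J')(h) = Mul(12, Add(27, Mul(9, Pow(2, Rational(1, 2)), Pow(2, Rational(1, 2))))) = Mul(12, Add(27, 18)) = Mul(12, 45) = 540)
Mul(-122813, Pow(Function('J')(Function('L')(-18)), -1)) = Mul(-122813, Pow(540, -1)) = Mul(-122813, Rational(1, 540)) = Rational(-122813, 540)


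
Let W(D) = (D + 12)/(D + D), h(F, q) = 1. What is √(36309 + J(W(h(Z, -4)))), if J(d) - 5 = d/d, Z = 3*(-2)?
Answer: 3*√4035 ≈ 190.56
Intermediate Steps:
Z = -6
W(D) = (12 + D)/(2*D) (W(D) = (12 + D)/((2*D)) = (12 + D)*(1/(2*D)) = (12 + D)/(2*D))
J(d) = 6 (J(d) = 5 + d/d = 5 + 1 = 6)
√(36309 + J(W(h(Z, -4)))) = √(36309 + 6) = √36315 = 3*√4035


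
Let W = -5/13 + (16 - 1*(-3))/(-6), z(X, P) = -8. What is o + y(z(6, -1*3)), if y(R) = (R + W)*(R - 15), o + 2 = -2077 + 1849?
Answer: 2783/78 ≈ 35.680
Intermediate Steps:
W = -277/78 (W = -5*1/13 + (16 + 3)*(-1/6) = -5/13 + 19*(-1/6) = -5/13 - 19/6 = -277/78 ≈ -3.5513)
o = -230 (o = -2 + (-2077 + 1849) = -2 - 228 = -230)
y(R) = (-15 + R)*(-277/78 + R) (y(R) = (R - 277/78)*(R - 15) = (-277/78 + R)*(-15 + R) = (-15 + R)*(-277/78 + R))
o + y(z(6, -1*3)) = -230 + (1385/26 + (-8)**2 - 1447/78*(-8)) = -230 + (1385/26 + 64 + 5788/39) = -230 + 20723/78 = 2783/78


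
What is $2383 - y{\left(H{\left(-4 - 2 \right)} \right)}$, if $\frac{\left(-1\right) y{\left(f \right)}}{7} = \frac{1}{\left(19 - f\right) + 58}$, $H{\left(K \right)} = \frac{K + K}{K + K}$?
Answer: $\frac{181115}{76} \approx 2383.1$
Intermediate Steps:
$H{\left(K \right)} = 1$ ($H{\left(K \right)} = \frac{2 K}{2 K} = 2 K \frac{1}{2 K} = 1$)
$y{\left(f \right)} = - \frac{7}{77 - f}$ ($y{\left(f \right)} = - \frac{7}{\left(19 - f\right) + 58} = - \frac{7}{77 - f}$)
$2383 - y{\left(H{\left(-4 - 2 \right)} \right)} = 2383 - \frac{7}{-77 + 1} = 2383 - \frac{7}{-76} = 2383 - 7 \left(- \frac{1}{76}\right) = 2383 - - \frac{7}{76} = 2383 + \frac{7}{76} = \frac{181115}{76}$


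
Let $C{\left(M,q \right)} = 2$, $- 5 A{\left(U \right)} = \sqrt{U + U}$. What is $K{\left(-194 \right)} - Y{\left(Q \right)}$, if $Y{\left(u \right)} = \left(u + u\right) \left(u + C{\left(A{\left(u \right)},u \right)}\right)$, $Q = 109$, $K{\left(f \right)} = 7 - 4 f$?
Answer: $-23415$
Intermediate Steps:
$A{\left(U \right)} = - \frac{\sqrt{2} \sqrt{U}}{5}$ ($A{\left(U \right)} = - \frac{\sqrt{U + U}}{5} = - \frac{\sqrt{2 U}}{5} = - \frac{\sqrt{2} \sqrt{U}}{5}$)
$Y{\left(u \right)} = 2 u \left(2 + u\right)$ ($Y{\left(u \right)} = \left(u + u\right) \left(u + 2\right) = 2 u \left(2 + u\right)$)
$K{\left(-194 \right)} - Y{\left(Q \right)} = \left(7 - -776\right) - 2 \cdot 109 \left(2 + 109\right) = \left(7 + 776\right) - 2 \cdot 109 \cdot 111 = 783 - 24198 = -23415$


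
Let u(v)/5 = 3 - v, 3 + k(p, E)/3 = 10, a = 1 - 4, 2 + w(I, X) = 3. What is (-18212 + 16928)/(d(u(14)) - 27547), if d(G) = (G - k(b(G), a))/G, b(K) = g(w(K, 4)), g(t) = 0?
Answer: 23540/505003 ≈ 0.046614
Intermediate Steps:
w(I, X) = 1 (w(I, X) = -2 + 3 = 1)
b(K) = 0
a = -3
k(p, E) = 21 (k(p, E) = -9 + 3*10 = -9 + 30 = 21)
u(v) = 15 - 5*v (u(v) = 5*(3 - v) = 15 - 5*v)
d(G) = (-21 + G)/G (d(G) = (G - 1*21)/G = (G - 21)/G = (-21 + G)/G)
(-18212 + 16928)/(d(u(14)) - 27547) = (-18212 + 16928)/((-21 + (15 - 5*14))/(15 - 5*14) - 27547) = -1284/((-21 + (15 - 70))/(15 - 70) - 27547) = -1284/((-21 - 55)/(-55) - 27547) = -1284/(-1/55*(-76) - 27547) = -1284/(76/55 - 27547) = -1284/(-1515009/55) = -1284*(-55/1515009) = 23540/505003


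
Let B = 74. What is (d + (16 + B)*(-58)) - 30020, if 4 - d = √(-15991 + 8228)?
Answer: -35236 - I*√7763 ≈ -35236.0 - 88.108*I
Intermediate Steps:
d = 4 - I*√7763 (d = 4 - √(-15991 + 8228) = 4 - √(-7763) = 4 - I*√7763 ≈ 4.0 - 88.108*I)
(d + (16 + B)*(-58)) - 30020 = ((4 - I*√7763) + (16 + 74)*(-58)) - 30020 = ((4 - I*√7763) + 90*(-58)) - 30020 = ((4 - I*√7763) - 5220) - 30020 = (-5216 - I*√7763) - 30020 = -35236 - I*√7763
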